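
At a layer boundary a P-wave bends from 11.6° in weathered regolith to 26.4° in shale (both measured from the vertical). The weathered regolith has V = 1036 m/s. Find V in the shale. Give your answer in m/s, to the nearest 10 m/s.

Snell's law: sin 11.6°/V₁ = sin 26.4°/V₂.
V₂ = V₁·sin 26.4°/sin 11.6° = 1036 × 2.2113 = 2290.86 m/s.

2290 m/s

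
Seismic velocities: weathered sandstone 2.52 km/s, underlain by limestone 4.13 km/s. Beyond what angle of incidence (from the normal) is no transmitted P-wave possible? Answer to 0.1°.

At critical incidence the refracted ray runs along the interface (θ₂ = 90°), so sin θ_c = V₁/V₂.
θ_c = arcsin(2.52/4.13) = arcsin 0.6102 = 37.60°.

37.6°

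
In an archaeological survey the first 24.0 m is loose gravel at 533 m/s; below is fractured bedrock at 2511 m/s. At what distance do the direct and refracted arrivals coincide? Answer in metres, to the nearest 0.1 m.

59.5 m

x_cross = 2h·√((V₂+V₁)/(V₂−V₁)).
(V₂+V₁)/(V₂−V₁) = (2511+533)/(2511−533) = 1.5389; √ = 1.2405.
x_cross = 2·24.0·1.2405 = 59.55 m.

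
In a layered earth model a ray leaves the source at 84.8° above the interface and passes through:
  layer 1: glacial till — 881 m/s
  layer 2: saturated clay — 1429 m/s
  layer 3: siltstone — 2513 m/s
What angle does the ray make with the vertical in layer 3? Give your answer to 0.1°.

15.0°

From the normal: θ₁ = 90° − 84.8° = 5.2°.
Ray parameter p = sin 5.2° / 881 = 1.0287e-04 s/m.
sin θ_3 = p·V_3 = 1.0287e-04 × 2513 = 0.2585.
θ_3 = 14.98° from the vertical.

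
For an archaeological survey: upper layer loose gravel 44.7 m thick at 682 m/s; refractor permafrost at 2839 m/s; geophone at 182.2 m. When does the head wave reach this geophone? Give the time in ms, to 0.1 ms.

191.4 ms

t = x/V₂ + 2h·√(V₂²−V₁²)/(V₁V₂).
√(V₂²−V₁²) = √(2839²−682²) = 2755.9 m/s; delay term = 2·44.7·2755.9/(682·2839) = 0.12725 s.
t = 182.2/2839 + 0.12725 = 0.19142 s.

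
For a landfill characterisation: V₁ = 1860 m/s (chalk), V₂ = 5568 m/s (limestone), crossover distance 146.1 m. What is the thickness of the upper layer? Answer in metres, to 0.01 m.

x_cross = 2h·√((V₂+V₁)/(V₂−V₁)) → h = x_cross / (2·√((V₂+V₁)/(V₂−V₁))).
√((V₂+V₁)/(V₂−V₁)) = √((5568+1860)/(5568−1860)) = 1.4154.
h = 146.1 / (2·1.4154) = 51.61 m.

51.61 m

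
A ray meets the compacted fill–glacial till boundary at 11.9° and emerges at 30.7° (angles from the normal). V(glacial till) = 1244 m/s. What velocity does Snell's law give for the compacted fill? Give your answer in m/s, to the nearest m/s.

502 m/s

Snell's law: sin 11.9°/V₁ = sin 30.7°/V₂.
V₁ = V₂·sin 11.9°/sin 30.7° = 1244 × 0.4039 = 502.44 m/s.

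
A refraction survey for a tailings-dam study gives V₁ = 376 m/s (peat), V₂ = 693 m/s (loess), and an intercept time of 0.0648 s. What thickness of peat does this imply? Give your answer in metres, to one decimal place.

h = tᵢ·V₁·V₂ / (2·√(V₂²−V₁²)).
√(V₂²−V₁²) = √(693² − 376²) = 582.1 m/s.
h = 0.0648 s × 376 × 693 / (2 × 582.1) = 14.50 m.

14.5 m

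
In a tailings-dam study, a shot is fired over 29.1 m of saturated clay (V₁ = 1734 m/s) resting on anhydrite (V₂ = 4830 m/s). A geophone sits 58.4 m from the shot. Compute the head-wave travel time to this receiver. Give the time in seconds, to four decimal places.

0.0434 s

t = x/V₂ + 2h·√(V₂²−V₁²)/(V₁V₂).
√(V₂²−V₁²) = √(4830²−1734²) = 4508.0 m/s; delay term = 2·29.1·4508.0/(1734·4830) = 0.03133 s.
t = 58.4/4830 + 0.03133 = 0.04342 s.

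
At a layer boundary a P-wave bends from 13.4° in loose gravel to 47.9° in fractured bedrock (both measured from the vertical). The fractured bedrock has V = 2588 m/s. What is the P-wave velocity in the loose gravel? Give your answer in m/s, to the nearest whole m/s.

808 m/s

sin 13.4° = 0.2317; sin 47.9° = 0.7420.
V₁ = V₂·(sin θ₁/sin θ₂) = 2588·(0.2317/0.7420) = 808.33 m/s.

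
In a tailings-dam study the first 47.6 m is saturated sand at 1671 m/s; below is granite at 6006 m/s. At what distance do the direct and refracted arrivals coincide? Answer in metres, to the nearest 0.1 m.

x_cross = 2h·√((V₂+V₁)/(V₂−V₁)).
(V₂+V₁)/(V₂−V₁) = (6006+1671)/(6006−1671) = 1.7709; √ = 1.3308.
x_cross = 2·47.6·1.3308 = 126.69 m.

126.7 m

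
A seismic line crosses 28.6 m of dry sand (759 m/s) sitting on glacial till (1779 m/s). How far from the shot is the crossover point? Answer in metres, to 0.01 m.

θ_c = arcsin(759/1779) = 25.25°, so cos θ_c = 0.9044 and tᵢ = 2h cos θ_c/V₁ = 0.0682 s.
At crossover x/V₁ = x/V₂ + tᵢ ⇒ x = tᵢ/(1/V₁ − 1/V₂) = 0.06816/(1.3175e-03 − 5.6211e-04) = 90.23 m.

90.23 m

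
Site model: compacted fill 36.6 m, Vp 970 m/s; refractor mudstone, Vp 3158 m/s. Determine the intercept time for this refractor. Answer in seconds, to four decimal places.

0.0718 s

θ_c = arcsin(V₁/V₂) = arcsin(970/3158) = 17.89°; cos θ_c = 0.9517.
tᵢ = 2h·cos θ_c / V₁ = 2·36.6·0.9517 / 970 = 0.07182 s.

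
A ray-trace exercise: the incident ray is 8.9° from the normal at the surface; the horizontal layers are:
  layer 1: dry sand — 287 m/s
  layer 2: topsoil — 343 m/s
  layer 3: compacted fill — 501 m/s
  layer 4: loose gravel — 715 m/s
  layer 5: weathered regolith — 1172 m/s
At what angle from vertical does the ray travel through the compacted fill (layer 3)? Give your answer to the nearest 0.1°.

15.7°

Snell's law across each interface conserves sin θ / V, so sin θ_3 = V_3·sin θ₁/V₁.
sin θ_3 = 501 × sin 8.9° / 287 = 0.2701.
θ_3 = 15.67° from the vertical.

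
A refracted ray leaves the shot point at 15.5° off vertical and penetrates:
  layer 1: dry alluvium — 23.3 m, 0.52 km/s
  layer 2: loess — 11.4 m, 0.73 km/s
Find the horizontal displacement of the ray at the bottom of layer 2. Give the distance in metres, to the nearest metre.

11 m

Apply Snell's law at each interface; in layer i the horizontal offset is hᵢ·tan θᵢ.
Layer 1: θ = 15.50°; offset = 23.3·tan 15.50° = 6.462 m.
Layer 2: sin θ = 0.73·sin 15.5°/0.52 = 0.3752, θ = 22.03°; offset = 11.4·tan 22.03° = 4.614 m.
Total horizontal offset = 11.076 m.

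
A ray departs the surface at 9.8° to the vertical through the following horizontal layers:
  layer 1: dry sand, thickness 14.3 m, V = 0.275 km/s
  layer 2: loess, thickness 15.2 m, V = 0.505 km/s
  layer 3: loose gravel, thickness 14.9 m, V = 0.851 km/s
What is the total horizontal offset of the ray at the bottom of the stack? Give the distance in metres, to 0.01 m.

Apply Snell's law at each interface; in layer i the horizontal offset is hᵢ·tan θᵢ.
Layer 1: θ = 9.80°; offset = 14.3·tan 9.80° = 2.4700 m.
Layer 2: sin θ = 0.505·sin 9.8°/0.275 = 0.3126, θ = 18.21°; offset = 15.2·tan 18.21° = 5.0016 m.
Layer 3: sin θ = 0.851·sin 9.8°/0.275 = 0.5267, θ = 31.78°; offset = 14.9·tan 31.78° = 9.2327 m.
Total horizontal offset = 16.7043 m.

16.70 m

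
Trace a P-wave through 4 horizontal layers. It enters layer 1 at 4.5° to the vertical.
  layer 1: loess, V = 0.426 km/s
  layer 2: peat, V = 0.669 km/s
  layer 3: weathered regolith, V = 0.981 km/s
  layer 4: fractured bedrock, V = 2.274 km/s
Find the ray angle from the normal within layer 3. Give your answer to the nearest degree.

10°

Ray parameter p = sin 4.5° / 0.426 = 1.8418e-01 s/km.
sin θ_3 = p·V_3 = 1.8418e-01 × 0.981 = 0.1807.
θ_3 = 10.41° from the vertical.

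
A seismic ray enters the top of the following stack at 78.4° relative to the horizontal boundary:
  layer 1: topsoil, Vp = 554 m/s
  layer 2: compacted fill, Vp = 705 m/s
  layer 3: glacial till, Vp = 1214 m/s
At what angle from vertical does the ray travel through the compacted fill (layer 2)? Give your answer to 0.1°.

14.8°

From the normal: θ₁ = 90° − 78.4° = 11.6°.
Snell's law across each interface conserves sin θ / V, so sin θ_2 = V_2·sin θ₁/V₁.
sin θ_2 = 705 × sin 11.6° / 554 = 0.2559.
θ_2 = arcsin 0.2559 = 14.83°.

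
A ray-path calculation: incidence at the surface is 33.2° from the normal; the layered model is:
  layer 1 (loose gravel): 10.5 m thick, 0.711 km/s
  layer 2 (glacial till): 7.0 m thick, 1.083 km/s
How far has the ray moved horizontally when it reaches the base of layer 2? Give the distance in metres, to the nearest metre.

p = sin θ₁/V₁ = sin 33.2°/0.711 = 7.7013e-01 s/km is conserved through the stack.
Layer 1: θ = 33.20°; offset = 10.5·tan 33.20° = 6.871 m.
Layer 2: sin θ = p·1.083 = 0.8341 → θ = 56.52°; offset = 7.0·tan 56.52° = 10.583 m.
Summing the layer offsets gives 17.454 m.

17 m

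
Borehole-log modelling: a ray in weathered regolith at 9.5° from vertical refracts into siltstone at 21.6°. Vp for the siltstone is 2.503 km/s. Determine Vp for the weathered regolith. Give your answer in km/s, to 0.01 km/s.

1.12 km/s

Snell's law: sin 9.5°/V₁ = sin 21.6°/V₂.
V₁ = V₂·sin 9.5°/sin 21.6° = 2.503 × 0.4483 = 1.12 km/s.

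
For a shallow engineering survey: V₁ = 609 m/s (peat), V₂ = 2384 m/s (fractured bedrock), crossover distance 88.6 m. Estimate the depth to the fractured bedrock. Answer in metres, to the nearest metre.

h = (x_cross/2)·√((V₂−V₁)/(V₂+V₁)).
(V₂−V₁)/(V₂+V₁) = (2384−609)/(2384+609) = 0.5931; √ = 0.7701.
h = (88.6/2)·0.7701 = 34.12 m.

34 m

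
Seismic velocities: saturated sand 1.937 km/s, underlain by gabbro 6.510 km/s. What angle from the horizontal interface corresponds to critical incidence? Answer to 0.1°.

Critical incidence: sin θ_c = V₁/V₂ = 1.937/6.510 = 0.2975.
θ_c = arcsin 0.2975 = 17.31°.
Measured from the interface: 90° − 17.31° = 72.69°.

72.7°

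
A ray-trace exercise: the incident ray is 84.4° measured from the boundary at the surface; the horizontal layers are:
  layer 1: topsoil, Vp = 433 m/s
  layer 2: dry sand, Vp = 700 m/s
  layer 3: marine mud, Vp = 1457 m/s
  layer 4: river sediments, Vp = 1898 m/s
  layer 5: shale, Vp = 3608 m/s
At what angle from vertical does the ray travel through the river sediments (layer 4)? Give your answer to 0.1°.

From the normal: θ₁ = 90° − 84.4° = 5.6°.
Snell's law across each interface conserves sin θ / V, so sin θ_4 = V_4·sin θ₁/V₁.
sin θ_4 = 1898 × sin 5.6° / 433 = 0.4277.
θ_4 = 25.32° from the vertical.

25.3°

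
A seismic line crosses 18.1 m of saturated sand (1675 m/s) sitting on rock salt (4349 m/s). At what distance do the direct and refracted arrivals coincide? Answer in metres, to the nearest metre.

54 m

x_cross = 2h·√((V₂+V₁)/(V₂−V₁)).
(V₂+V₁)/(V₂−V₁) = (4349+1675)/(4349−1675) = 2.2528; √ = 1.5009.
x_cross = 2·18.1·1.5009 = 54.33 m.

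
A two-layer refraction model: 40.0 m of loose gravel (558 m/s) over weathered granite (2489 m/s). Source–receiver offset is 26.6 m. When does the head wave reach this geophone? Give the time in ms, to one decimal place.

θ_c = arcsin(V₁/V₂) = arcsin(558/2489) = 12.96°, cos θ_c = 0.9745.
Intercept time tᵢ = 2h cos θ_c / V₁ = 2·40.0·0.9745/558 = 0.13972 s.
t = x/V₂ + tᵢ = 26.6/2489 + 0.13972 = 0.15041 s.

150.4 ms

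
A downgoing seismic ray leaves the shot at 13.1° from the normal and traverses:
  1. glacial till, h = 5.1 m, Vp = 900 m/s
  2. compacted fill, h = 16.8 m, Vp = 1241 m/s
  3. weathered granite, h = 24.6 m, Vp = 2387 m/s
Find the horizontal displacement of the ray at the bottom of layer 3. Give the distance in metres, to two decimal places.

Apply Snell's law at each interface; in layer i the horizontal offset is hᵢ·tan θᵢ.
Layer 1: θ = 13.10°; offset = 5.1·tan 13.10° = 1.1868 m.
Layer 2: sin θ = 1241·sin 13.1°/900 = 0.3125, θ = 18.21°; offset = 16.8·tan 18.21° = 5.5273 m.
Layer 3: sin θ = 2387·sin 13.1°/900 = 0.6011, θ = 36.95°; offset = 24.6·tan 36.95° = 18.5044 m.
Total horizontal offset = 25.2185 m.

25.22 m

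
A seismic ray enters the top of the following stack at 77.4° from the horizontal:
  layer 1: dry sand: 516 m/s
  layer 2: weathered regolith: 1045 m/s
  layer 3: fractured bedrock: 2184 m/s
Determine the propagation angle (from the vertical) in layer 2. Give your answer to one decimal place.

26.2°

From the normal: θ₁ = 90° − 77.4° = 12.6°.
Snell's law across each interface conserves sin θ / V, so sin θ_2 = V_2·sin θ₁/V₁.
sin θ_2 = 1045 × sin 12.6° / 516 = 0.4418.
θ_2 = arcsin 0.4418 = 26.22°.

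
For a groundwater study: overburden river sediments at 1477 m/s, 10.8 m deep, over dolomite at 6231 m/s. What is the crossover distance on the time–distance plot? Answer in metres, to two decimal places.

27.50 m

θ_c = arcsin(1477/6231) = 13.71°, so cos θ_c = 0.9715 and tᵢ = 2h cos θ_c/V₁ = 0.0142 s.
At crossover x/V₁ = x/V₂ + tᵢ ⇒ x = tᵢ/(1/V₁ − 1/V₂) = 0.01421/(6.7705e-04 − 1.6049e-04) = 27.50 m.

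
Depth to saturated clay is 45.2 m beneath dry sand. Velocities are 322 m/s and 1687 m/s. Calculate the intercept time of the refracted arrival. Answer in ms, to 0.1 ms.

275.6 ms

θ_c = arcsin(V₁/V₂) = arcsin(322/1687) = 11.00°; cos θ_c = 0.9816.
tᵢ = 2h·cos θ_c / V₁ = 2·45.2·0.9816 / 322 = 0.27558 s.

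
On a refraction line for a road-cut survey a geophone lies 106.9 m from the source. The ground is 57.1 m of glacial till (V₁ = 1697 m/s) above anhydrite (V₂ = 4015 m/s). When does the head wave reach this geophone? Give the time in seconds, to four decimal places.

0.0876 s

θ_c = arcsin(V₁/V₂) = arcsin(1697/4015) = 25.00°, cos θ_c = 0.9063.
Intercept time tᵢ = 2h cos θ_c / V₁ = 2·57.1·0.9063/1697 = 0.06099 s.
t = x/V₂ + tᵢ = 106.9/4015 + 0.06099 = 0.08761 s.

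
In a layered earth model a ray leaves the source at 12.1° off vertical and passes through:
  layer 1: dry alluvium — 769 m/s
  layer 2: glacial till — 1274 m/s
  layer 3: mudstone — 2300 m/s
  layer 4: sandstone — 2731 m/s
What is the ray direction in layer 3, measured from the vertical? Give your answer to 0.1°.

38.8°

Snell's law across each interface conserves sin θ / V, so sin θ_3 = V_3·sin θ₁/V₁.
sin θ_3 = 2300 × sin 12.1° / 769 = 0.6269.
θ_3 = arcsin 0.6269 = 38.83°.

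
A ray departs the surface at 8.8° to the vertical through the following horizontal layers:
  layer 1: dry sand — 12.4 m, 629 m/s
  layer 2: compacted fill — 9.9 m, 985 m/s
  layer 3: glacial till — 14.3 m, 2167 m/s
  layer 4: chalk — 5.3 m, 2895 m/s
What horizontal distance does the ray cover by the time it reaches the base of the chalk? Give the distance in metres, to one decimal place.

Apply Snell's law at each interface; in layer i the horizontal offset is hᵢ·tan θᵢ.
Layer 1: θ = 8.80°; offset = 12.4·tan 8.80° = 1.920 m.
Layer 2: sin θ = 985·sin 8.8°/629 = 0.2396, θ = 13.86°; offset = 9.9·tan 13.86° = 2.443 m.
Layer 3: sin θ = 2167·sin 8.8°/629 = 0.5271, θ = 31.81°; offset = 14.3·tan 31.81° = 8.869 m.
Layer 4: sin θ = 2895·sin 8.8°/629 = 0.7041, θ = 44.76°; offset = 5.3·tan 44.76° = 5.256 m.
Σ offsets = 18.487 m.

18.5 m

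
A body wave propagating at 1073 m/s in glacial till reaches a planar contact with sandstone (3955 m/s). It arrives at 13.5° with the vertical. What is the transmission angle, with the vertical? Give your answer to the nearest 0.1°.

59.4°

sin θ₁/V₁ = sin θ₂/V₂ ⇒ sin θ₂ = 3955·sin 13.5°/1073 = 3955·0.2334/1073 = 0.8605.
θ₂ = sin⁻¹(0.8605) = 59.37° (from vertical).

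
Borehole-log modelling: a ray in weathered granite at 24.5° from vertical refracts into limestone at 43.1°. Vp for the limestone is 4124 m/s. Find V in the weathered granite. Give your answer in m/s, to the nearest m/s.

2503 m/s

sin 24.5° = 0.4147; sin 43.1° = 0.6833.
V₁ = V₂·(sin θ₁/sin θ₂) = 4124·(0.4147/0.6833) = 2502.94 m/s.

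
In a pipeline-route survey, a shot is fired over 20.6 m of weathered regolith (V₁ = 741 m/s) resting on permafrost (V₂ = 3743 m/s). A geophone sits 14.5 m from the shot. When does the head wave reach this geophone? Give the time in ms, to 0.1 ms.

θ_c = arcsin(V₁/V₂) = arcsin(741/3743) = 11.42°, cos θ_c = 0.9802.
Intercept time tᵢ = 2h cos θ_c / V₁ = 2·20.6·0.9802/741 = 0.05450 s.
t = x/V₂ + tᵢ = 14.5/3743 + 0.05450 = 0.05837 s.

58.4 ms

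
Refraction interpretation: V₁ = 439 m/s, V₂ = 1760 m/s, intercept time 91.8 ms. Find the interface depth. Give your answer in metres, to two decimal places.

20.81 m

h = tᵢ·V₁·V₂ / (2·√(V₂²−V₁²)).
√(V₂²−V₁²) = √(1760² − 439²) = 1704.4 m/s.
h = 0.0918 s × 439 × 1760 / (2 × 1704.4) = 20.81 m.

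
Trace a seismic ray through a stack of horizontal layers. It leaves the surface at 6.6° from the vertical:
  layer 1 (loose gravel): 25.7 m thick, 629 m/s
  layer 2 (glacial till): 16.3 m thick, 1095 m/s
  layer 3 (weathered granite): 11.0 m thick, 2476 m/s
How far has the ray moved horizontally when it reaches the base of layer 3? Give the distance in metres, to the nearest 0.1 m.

Apply Snell's law at each interface; in layer i the horizontal offset is hᵢ·tan θᵢ.
Layer 1: θ = 6.60°; offset = 25.7·tan 6.60° = 2.974 m.
Layer 2: sin θ = 1095·sin 6.6°/629 = 0.2001, θ = 11.54°; offset = 16.3·tan 11.54° = 3.329 m.
Layer 3: sin θ = 2476·sin 6.6°/629 = 0.4524, θ = 26.90°; offset = 11.0·tan 26.90° = 5.581 m.
Σ offsets = 11.883 m.

11.9 m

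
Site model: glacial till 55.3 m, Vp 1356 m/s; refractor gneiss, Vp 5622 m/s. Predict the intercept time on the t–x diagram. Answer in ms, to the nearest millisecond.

tᵢ = 2h·√(V₂²−V₁²)/(V₁V₂).
√(V₂²−V₁²) = √(5622²−1356²) = 5456.0 m/s.
tᵢ = 2·55.3·5456.0/(1356·5622) = 0.07916 s.

79 ms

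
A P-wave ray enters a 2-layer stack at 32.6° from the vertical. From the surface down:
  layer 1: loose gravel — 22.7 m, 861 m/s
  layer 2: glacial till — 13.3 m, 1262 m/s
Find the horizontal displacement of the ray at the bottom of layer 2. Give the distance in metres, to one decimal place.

p = sin θ₁/V₁ = sin 32.6°/861 = 6.2575e-04 s/m is conserved through the stack.
Layer 1: θ = 32.60°; offset = 22.7·tan 32.60° = 14.517 m.
Layer 2: sin θ = p·1262 = 0.7897 → θ = 52.16°; offset = 13.3·tan 52.16° = 17.120 m.
Summing the layer offsets gives 31.637 m.

31.6 m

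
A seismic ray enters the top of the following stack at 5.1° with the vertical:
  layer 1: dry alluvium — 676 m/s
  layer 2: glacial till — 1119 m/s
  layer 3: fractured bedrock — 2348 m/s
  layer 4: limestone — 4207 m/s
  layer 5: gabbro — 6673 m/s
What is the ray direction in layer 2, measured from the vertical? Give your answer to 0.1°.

Ray parameter p = sin 5.1° / 676 = 1.3150e-04 s/m.
sin θ_2 = p·V_2 = 1.3150e-04 × 1119 = 0.1471.
θ_2 = 8.46° from the vertical.

8.5°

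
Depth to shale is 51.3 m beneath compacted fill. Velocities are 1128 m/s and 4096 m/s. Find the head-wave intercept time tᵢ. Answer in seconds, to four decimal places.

0.0874 s

tᵢ = 2h·√(V₂²−V₁²)/(V₁V₂).
√(V₂²−V₁²) = √(4096²−1128²) = 3937.6 m/s.
tᵢ = 2·51.3·3937.6/(1128·4096) = 0.08744 s.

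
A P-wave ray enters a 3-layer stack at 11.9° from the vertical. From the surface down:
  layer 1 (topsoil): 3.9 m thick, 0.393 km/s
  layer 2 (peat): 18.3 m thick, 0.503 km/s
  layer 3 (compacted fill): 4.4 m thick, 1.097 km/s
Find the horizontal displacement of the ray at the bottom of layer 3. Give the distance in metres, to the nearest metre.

Apply Snell's law at each interface; in layer i the horizontal offset is hᵢ·tan θᵢ.
Layer 1: θ = 11.90°; offset = 3.9·tan 11.90° = 0.822 m.
Layer 2: sin θ = 0.503·sin 11.9°/0.393 = 0.2639, θ = 15.30°; offset = 18.3·tan 15.30° = 5.007 m.
Layer 3: sin θ = 1.097·sin 11.9°/0.393 = 0.5756, θ = 35.14°; offset = 4.4·tan 35.14° = 3.097 m.
Total horizontal offset = 8.926 m.

9 m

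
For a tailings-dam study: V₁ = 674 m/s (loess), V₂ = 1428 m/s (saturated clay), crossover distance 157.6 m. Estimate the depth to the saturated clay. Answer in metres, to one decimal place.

h = (x_cross/2)·√((V₂−V₁)/(V₂+V₁)).
(V₂−V₁)/(V₂+V₁) = (1428−674)/(1428+674) = 0.3587; √ = 0.5989.
h = (157.6/2)·0.5989 = 47.19 m.

47.2 m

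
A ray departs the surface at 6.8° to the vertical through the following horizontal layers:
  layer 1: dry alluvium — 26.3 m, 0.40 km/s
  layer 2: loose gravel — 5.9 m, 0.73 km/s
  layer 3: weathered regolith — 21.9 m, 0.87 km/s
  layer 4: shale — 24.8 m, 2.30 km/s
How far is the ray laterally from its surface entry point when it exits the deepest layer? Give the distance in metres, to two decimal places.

p = sin θ₁/V₁ = sin 6.8°/0.40 = 2.9601e-01 s/km is conserved through the stack.
Layer 1: θ = 6.80°; offset = 26.3·tan 6.80° = 3.1361 m.
Layer 2: sin θ = p·0.73 = 0.2161 → θ = 12.48°; offset = 5.9·tan 12.48° = 1.3058 m.
Layer 3: sin θ = p·0.87 = 0.2575 → θ = 14.92°; offset = 21.9·tan 14.92° = 5.8367 m.
Layer 4: sin θ = p·2.30 = 0.6808 → θ = 42.91°; offset = 24.8·tan 42.91° = 23.0520 m.
Total horizontal offset = 33.3306 m.

33.33 m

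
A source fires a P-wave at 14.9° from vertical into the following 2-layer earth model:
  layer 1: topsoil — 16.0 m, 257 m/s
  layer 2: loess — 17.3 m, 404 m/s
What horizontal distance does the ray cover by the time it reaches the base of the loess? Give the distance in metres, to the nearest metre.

Apply Snell's law at each interface; in layer i the horizontal offset is hᵢ·tan θᵢ.
Layer 1: θ = 14.90°; offset = 16.0·tan 14.90° = 4.257 m.
Layer 2: sin θ = 404·sin 14.9°/257 = 0.4042, θ = 23.84°; offset = 17.3·tan 23.84° = 7.645 m.
Total horizontal offset = 11.902 m.

12 m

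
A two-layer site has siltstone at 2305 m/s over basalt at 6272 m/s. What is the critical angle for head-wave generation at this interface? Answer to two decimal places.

21.56°

At critical incidence the refracted ray runs along the interface (θ₂ = 90°), so sin θ_c = V₁/V₂.
θ_c = arcsin(2305/6272) = arcsin 0.3675 = 21.56°.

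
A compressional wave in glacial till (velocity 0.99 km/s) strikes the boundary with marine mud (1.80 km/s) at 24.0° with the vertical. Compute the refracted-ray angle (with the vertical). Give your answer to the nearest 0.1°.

47.7°

sin θ₁/V₁ = sin θ₂/V₂ ⇒ sin θ₂ = 1.80·sin 24.0°/0.99 = 1.80·0.4067/0.99 = 0.7395.
θ₂ = sin⁻¹(0.7395) = 47.69° (from vertical).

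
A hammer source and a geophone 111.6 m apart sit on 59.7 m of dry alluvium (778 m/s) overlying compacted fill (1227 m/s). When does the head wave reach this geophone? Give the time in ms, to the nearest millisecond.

θ_c = arcsin(V₁/V₂) = arcsin(778/1227) = 39.35°, cos θ_c = 0.7733.
Intercept time tᵢ = 2h cos θ_c / V₁ = 2·59.7·0.7733/778 = 0.11868 s.
t = x/V₂ + tᵢ = 111.6/1227 + 0.11868 = 0.20963 s.

210 ms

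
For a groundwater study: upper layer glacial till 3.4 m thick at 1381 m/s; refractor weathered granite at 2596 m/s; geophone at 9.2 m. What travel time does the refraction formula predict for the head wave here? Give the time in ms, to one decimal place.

t = x/V₂ + 2h·√(V₂²−V₁²)/(V₁V₂).
√(V₂²−V₁²) = √(2596²−1381²) = 2198.2 m/s; delay term = 2·3.4·2198.2/(1381·2596) = 0.00417 s.
t = 9.2/2596 + 0.00417 = 0.00771 s.

7.7 ms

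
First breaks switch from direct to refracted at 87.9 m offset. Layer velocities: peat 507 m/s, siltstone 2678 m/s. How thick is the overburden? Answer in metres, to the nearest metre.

h = (x_cross/2)·√((V₂−V₁)/(V₂+V₁)).
(V₂−V₁)/(V₂+V₁) = (2678−507)/(2678+507) = 0.6816; √ = 0.8256.
h = (87.9/2)·0.8256 = 36.29 m.

36 m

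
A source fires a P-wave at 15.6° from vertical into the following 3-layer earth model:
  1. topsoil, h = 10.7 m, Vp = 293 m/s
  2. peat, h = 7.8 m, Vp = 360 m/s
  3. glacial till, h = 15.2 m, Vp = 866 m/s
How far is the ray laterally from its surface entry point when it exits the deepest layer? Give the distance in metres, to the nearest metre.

Apply Snell's law at each interface; in layer i the horizontal offset is hᵢ·tan θᵢ.
Layer 1: θ = 15.60°; offset = 10.7·tan 15.60° = 2.987 m.
Layer 2: sin θ = 360·sin 15.6°/293 = 0.3304, θ = 19.29°; offset = 7.8·tan 19.29° = 2.731 m.
Layer 3: sin θ = 866·sin 15.6°/293 = 0.7948, θ = 52.64°; offset = 15.2·tan 52.64° = 19.909 m.
Σ offsets = 25.627 m.

26 m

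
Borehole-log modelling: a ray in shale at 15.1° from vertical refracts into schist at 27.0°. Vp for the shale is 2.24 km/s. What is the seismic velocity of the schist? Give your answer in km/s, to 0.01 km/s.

sin 15.1° = 0.2605; sin 27.0° = 0.4540.
V₂ = V₁·(sin θ₂/sin θ₁) = 2.24·(0.4540/0.2605) = 3.90 km/s.

3.90 km/s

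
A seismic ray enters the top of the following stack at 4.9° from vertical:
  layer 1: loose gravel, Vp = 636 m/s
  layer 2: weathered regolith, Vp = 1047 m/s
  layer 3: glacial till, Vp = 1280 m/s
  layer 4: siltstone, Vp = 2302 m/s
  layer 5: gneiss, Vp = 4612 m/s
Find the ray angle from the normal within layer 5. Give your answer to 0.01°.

38.27°

Snell's law across each interface conserves sin θ / V, so sin θ_5 = V_5·sin θ₁/V₁.
sin θ_5 = 4612 × sin 4.9° / 636 = 0.6194.
θ_5 = arcsin 0.6194 = 38.27°.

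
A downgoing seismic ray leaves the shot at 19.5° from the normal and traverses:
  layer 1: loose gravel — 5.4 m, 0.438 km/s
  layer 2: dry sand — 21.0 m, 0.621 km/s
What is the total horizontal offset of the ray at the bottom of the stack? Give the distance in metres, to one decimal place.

p = sin θ₁/V₁ = sin 19.5°/0.438 = 7.6212e-01 s/km is conserved through the stack.
Layer 1: θ = 19.50°; offset = 5.4·tan 19.50° = 1.912 m.
Layer 2: sin θ = p·0.621 = 0.4733 → θ = 28.25°; offset = 21.0·tan 28.25° = 11.282 m.
Summing the layer offsets gives 13.195 m.

13.2 m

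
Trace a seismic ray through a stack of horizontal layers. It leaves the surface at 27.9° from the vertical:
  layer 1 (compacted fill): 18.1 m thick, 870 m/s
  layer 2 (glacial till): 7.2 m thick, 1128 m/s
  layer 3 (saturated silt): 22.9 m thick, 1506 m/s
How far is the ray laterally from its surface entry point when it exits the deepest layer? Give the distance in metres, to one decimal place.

Ray parameter p = sin 27.9° / 870 m/s = 5.3785e-04 s/m.
Layer 1: θ = 27.90°; offset = 18.1·tan 27.90° = 9.583 m.
Layer 2: sin θ = p·1128 = 0.6067 → θ = 37.35°; offset = 7.2·tan 37.35° = 5.495 m.
Layer 3: sin θ = p·1506 = 0.8100 → θ = 54.10°; offset = 22.9·tan 54.10° = 31.631 m.
Total horizontal offset = 46.709 m.

46.7 m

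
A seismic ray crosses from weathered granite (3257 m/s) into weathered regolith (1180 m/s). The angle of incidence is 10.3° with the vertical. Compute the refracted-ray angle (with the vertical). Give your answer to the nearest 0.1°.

sin θ₁/V₁ = sin θ₂/V₂ ⇒ sin θ₂ = 1180·sin 10.3°/3257 = 1180·0.1788/3257 = 0.0648.
θ₂ = arcsin 0.0648 = 3.71° from the normal.

3.7°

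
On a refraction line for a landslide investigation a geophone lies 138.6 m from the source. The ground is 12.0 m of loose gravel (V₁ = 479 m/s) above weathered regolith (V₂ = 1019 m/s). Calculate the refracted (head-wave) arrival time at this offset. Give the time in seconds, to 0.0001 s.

0.1802 s

θ_c = arcsin(V₁/V₂) = arcsin(479/1019) = 28.04°, cos θ_c = 0.8826.
Intercept time tᵢ = 2h cos θ_c / V₁ = 2·12.0·0.8826/479 = 0.04422 s.
t = x/V₂ + tᵢ = 138.6/1019 + 0.04422 = 0.18024 s.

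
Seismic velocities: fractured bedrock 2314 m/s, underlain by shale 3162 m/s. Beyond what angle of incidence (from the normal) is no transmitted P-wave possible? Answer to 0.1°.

At critical incidence the refracted ray runs along the interface (θ₂ = 90°), so sin θ_c = V₁/V₂.
θ_c = arcsin(2314/3162) = arcsin 0.7318 = 47.04°.

47.0°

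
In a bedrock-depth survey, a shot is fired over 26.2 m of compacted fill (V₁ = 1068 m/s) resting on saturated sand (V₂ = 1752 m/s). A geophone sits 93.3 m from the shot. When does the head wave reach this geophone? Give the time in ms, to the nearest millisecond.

92 ms

θ_c = arcsin(V₁/V₂) = arcsin(1068/1752) = 37.56°, cos θ_c = 0.7927.
Intercept time tᵢ = 2h cos θ_c / V₁ = 2·26.2·0.7927/1068 = 0.03889 s.
t = x/V₂ + tᵢ = 93.3/1752 + 0.03889 = 0.09215 s.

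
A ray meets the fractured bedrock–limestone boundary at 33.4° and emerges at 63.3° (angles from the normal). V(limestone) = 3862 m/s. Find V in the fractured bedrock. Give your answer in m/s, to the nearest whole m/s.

sin 33.4° = 0.5505; sin 63.3° = 0.8934.
V₁ = V₂·(sin θ₁/sin θ₂) = 3862·(0.5505/0.8934) = 2379.70 m/s.

2380 m/s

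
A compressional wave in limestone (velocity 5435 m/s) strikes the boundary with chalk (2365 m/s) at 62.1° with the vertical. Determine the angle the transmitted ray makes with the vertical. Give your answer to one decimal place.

22.6°

sin θ₁/V₁ = sin θ₂/V₂ ⇒ sin θ₂ = 2365·sin 62.1°/5435 = 2365·0.8838/5435 = 0.3846.
θ₂ = arcsin 0.3846 = 22.62° from the normal.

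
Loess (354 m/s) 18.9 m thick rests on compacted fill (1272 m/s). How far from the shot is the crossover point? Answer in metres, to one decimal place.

x_cross = 2h·√((V₂+V₁)/(V₂−V₁)).
(V₂+V₁)/(V₂−V₁) = (1272+354)/(1272−354) = 1.7712; √ = 1.3309.
x_cross = 2·18.9·1.3309 = 50.31 m.

50.3 m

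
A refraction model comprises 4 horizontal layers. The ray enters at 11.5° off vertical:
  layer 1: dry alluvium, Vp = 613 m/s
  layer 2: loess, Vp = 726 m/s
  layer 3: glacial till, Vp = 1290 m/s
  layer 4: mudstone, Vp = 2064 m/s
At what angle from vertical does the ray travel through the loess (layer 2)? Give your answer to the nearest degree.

Ray parameter p = sin 11.5° / 613 = 3.2523e-04 s/m.
sin θ_2 = p·V_2 = 3.2523e-04 × 726 = 0.2361.
θ_2 = arcsin 0.2361 = 13.66°.

14°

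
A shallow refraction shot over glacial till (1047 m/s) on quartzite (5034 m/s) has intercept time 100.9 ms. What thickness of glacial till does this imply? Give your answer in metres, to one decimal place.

54.0 m

h = tᵢ·V₁·V₂ / (2·√(V₂²−V₁²)).
√(V₂²−V₁²) = √(5034² − 1047²) = 4923.9 m/s.
h = 0.1009 s × 1047 × 5034 / (2 × 4923.9) = 54.00 m.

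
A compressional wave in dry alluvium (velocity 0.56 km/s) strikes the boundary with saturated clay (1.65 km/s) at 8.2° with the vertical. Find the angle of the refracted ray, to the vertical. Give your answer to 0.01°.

Snell's law: sin θ₂ = (V₂/V₁)·sin θ₁ = (1.65/0.56)·sin 8.2° = 0.4202.
θ₂ = arcsin 0.4202 = 24.85° from the normal.

24.85°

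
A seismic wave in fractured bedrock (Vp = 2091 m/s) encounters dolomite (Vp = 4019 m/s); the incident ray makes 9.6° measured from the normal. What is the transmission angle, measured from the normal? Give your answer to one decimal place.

Snell's law: sin θ₂ = (V₂/V₁)·sin θ₁ = (4019/2091)·sin 9.6° = 0.3205.
θ₂ = sin⁻¹(0.3205) = 18.70° (from vertical).

18.7°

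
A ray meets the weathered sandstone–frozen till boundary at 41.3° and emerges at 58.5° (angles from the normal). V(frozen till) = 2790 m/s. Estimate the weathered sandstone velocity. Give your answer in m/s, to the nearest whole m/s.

2160 m/s

Snell's law: sin 41.3°/V₁ = sin 58.5°/V₂.
V₁ = V₂·sin 41.3°/sin 58.5° = 2790 × 0.7741 = 2159.65 m/s.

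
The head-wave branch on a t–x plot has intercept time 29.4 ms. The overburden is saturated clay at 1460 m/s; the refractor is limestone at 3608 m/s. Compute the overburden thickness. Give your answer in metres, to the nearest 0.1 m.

θ_c = arcsin(1460/3608) = 23.87°; cos θ_c = 0.9145.
tᵢ = 2h cos θ_c/V₁ ⇒ h = tᵢ·V₁/(2 cos θ_c) = 0.0294·1460/(2·0.9145) = 23.47 m.

23.5 m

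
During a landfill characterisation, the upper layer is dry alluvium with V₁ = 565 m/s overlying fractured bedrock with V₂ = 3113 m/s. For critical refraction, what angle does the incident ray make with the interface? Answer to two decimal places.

79.54°

At critical incidence the refracted ray runs along the interface (θ₂ = 90°), so sin θ_c = V₁/V₂.
θ_c = arcsin(565/3113) = arcsin 0.1815 = 10.46°.
Measured from the interface: 90° − 10.46° = 79.54°.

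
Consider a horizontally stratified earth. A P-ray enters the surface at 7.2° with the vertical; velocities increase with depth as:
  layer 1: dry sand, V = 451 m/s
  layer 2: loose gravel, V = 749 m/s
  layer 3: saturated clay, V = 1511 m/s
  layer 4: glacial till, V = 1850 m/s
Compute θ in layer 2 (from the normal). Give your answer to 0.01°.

12.01°

Ray parameter p = sin 7.2° / 451 = 2.7790e-04 s/m.
sin θ_2 = p·V_2 = 2.7790e-04 × 749 = 0.2081.
θ_2 = 12.01° from the vertical.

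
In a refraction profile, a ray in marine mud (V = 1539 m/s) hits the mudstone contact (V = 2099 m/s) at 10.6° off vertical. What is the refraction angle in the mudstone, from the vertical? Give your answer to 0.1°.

14.5°

Snell's law: sin θ₂ = (V₂/V₁)·sin θ₁ = (2099/1539)·sin 10.6° = 0.2509.
θ₂ = arcsin 0.2509 = 14.53° from the normal.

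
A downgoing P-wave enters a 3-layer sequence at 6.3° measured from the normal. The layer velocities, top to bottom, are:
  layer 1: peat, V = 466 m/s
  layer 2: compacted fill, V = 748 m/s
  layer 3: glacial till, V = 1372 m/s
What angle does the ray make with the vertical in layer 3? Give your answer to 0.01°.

18.85°

Ray parameter p = sin 6.3° / 466 = 2.3548e-04 s/m.
sin θ_3 = p·V_3 = 2.3548e-04 × 1372 = 0.3231.
θ_3 = 18.85° from the vertical.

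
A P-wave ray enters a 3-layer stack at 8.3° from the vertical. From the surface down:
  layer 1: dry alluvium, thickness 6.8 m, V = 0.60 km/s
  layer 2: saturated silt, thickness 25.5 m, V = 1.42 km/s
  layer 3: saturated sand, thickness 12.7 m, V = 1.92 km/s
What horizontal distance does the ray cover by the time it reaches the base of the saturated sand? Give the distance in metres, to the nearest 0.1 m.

16.9 m

p = sin θ₁/V₁ = sin 8.3°/0.60 = 2.4059e-01 s/km is conserved through the stack.
Layer 1: θ = 8.30°; offset = 6.8·tan 8.30° = 0.992 m.
Layer 2: sin θ = p·1.42 = 0.3416 → θ = 19.98°; offset = 25.5·tan 19.98° = 9.270 m.
Layer 3: sin θ = p·1.92 = 0.4619 → θ = 27.51°; offset = 12.7·tan 27.51° = 6.615 m.
Summing the layer offsets gives 16.876 m.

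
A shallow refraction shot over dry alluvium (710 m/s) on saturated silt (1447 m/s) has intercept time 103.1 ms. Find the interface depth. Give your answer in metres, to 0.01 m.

42.00 m

h = tᵢ·V₁·V₂ / (2·√(V₂²−V₁²)).
√(V₂²−V₁²) = √(1447² − 710²) = 1260.8 m/s.
h = 0.1031 s × 710 × 1447 / (2 × 1260.8) = 42.00 m.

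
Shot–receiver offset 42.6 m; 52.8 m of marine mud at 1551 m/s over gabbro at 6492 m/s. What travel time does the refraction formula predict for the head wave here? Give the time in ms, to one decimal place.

72.7 ms

t = x/V₂ + 2h·√(V₂²−V₁²)/(V₁V₂).
√(V₂²−V₁²) = √(6492²−1551²) = 6304.0 m/s; delay term = 2·52.8·6304.0/(1551·6492) = 0.06611 s.
t = 42.6/6492 + 0.06611 = 0.07268 s.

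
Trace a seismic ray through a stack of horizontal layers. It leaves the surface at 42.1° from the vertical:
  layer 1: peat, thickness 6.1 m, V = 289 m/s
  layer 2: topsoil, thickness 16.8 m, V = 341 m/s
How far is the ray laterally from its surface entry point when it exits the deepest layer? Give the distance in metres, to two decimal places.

27.24 m

Apply Snell's law at each interface; in layer i the horizontal offset is hᵢ·tan θᵢ.
Layer 1: θ = 42.10°; offset = 6.1·tan 42.10° = 5.5118 m.
Layer 2: sin θ = 341·sin 42.1°/289 = 0.7911, θ = 52.28°; offset = 16.8·tan 52.28° = 21.7244 m.
Σ offsets = 27.2362 m.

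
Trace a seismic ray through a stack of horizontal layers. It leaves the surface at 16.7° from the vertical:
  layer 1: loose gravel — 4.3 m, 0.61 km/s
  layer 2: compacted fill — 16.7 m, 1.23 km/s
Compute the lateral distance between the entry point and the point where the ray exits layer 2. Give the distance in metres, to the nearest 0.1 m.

Apply Snell's law at each interface; in layer i the horizontal offset is hᵢ·tan θᵢ.
Layer 1: θ = 16.70°; offset = 4.3·tan 16.70° = 1.290 m.
Layer 2: sin θ = 1.23·sin 16.7°/0.61 = 0.5794, θ = 35.41°; offset = 16.7·tan 35.41° = 11.873 m.
Total horizontal offset = 13.163 m.

13.2 m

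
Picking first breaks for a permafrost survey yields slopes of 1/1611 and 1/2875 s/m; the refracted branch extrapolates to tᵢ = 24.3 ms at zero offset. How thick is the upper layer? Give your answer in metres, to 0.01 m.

h = tᵢ·V₁·V₂ / (2·√(V₂²−V₁²)).
√(V₂²−V₁²) = √(2875² − 1611²) = 2381.2 m/s.
h = 0.0243 s × 1611 × 2875 / (2 × 2381.2) = 23.63 m.

23.63 m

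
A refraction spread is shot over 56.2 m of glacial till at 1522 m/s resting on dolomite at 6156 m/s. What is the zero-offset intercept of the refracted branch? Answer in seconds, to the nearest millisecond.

θ_c = arcsin(V₁/V₂) = arcsin(1522/6156) = 14.31°; cos θ_c = 0.9690.
tᵢ = 2h·cos θ_c / V₁ = 2·56.2·0.9690 / 1522 = 0.07156 s.

0.072 s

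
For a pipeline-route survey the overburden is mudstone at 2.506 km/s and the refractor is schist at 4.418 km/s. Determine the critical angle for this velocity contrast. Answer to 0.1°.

At critical incidence the refracted ray runs along the interface (θ₂ = 90°), so sin θ_c = V₁/V₂.
θ_c = arcsin(2.506/4.418) = arcsin 0.5672 = 34.56°.

34.6°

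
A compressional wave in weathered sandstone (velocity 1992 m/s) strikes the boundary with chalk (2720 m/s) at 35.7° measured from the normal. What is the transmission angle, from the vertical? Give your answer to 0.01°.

52.83°

sin θ₁/V₁ = sin θ₂/V₂ ⇒ sin θ₂ = 2720·sin 35.7°/1992 = 2720·0.5835/1992 = 0.7968.
θ₂ = arcsin 0.7968 = 52.83° from the normal.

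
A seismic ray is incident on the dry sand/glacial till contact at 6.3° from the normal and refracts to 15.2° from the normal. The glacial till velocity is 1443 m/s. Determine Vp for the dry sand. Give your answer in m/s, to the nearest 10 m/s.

600 m/s

sin 6.3° = 0.1097; sin 15.2° = 0.2622.
V₁ = V₂·(sin θ₁/sin θ₂) = 1443·(0.1097/0.2622) = 603.94 m/s.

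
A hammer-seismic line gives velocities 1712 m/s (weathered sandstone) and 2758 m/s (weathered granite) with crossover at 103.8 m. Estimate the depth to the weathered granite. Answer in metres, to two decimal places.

x_cross = 2h·√((V₂+V₁)/(V₂−V₁)) → h = x_cross / (2·√((V₂+V₁)/(V₂−V₁))).
√((V₂+V₁)/(V₂−V₁)) = √((2758+1712)/(2758−1712)) = 2.0672.
h = 103.8 / (2·2.0672) = 25.11 m.

25.11 m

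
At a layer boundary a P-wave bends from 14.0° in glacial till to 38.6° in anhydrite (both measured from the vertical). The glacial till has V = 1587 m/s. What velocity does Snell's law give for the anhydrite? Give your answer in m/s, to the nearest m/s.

4093 m/s

sin 14.0° = 0.2419; sin 38.6° = 0.6239.
V₂ = V₁·(sin θ₂/sin θ₁) = 1587·(0.6239/0.2419) = 4092.63 m/s.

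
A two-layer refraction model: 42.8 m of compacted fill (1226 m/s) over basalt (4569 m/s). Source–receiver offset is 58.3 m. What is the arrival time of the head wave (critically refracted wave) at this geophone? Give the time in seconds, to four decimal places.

0.0800 s

t = x/V₂ + 2h·√(V₂²−V₁²)/(V₁V₂).
√(V₂²−V₁²) = √(4569²−1226²) = 4401.4 m/s; delay term = 2·42.8·4401.4/(1226·4569) = 0.06726 s.
t = 58.3/4569 + 0.06726 = 0.08002 s.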